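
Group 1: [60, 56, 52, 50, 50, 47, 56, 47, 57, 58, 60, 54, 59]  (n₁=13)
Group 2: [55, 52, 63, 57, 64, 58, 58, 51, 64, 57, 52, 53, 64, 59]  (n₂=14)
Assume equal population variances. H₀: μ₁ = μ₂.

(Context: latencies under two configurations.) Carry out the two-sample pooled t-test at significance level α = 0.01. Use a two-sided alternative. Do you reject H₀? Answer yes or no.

reject H₀: no

x̄₁=54.308, s₁=4.679, n₁=13
x̄₂=57.643, s₂=4.717, n₂=14
s_p² = [12·4.679² + 13·4.717²]/25 = 22.0793
SE = √(s_p²·(1/13+1/14)) = 1.8098
t = (54.308−57.643)/1.8098 = -1.8428
df = 25
p-value (two-sided) = 0.07725
At α=0.01: p ≥ α → fail to reject H₀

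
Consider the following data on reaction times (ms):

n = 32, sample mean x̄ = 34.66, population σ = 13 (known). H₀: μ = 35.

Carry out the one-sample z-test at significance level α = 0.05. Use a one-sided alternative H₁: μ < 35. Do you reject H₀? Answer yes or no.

reject H₀: no

SE = σ/√n = 13/√32 = 2.2981
z = (x̄−μ₀)/SE = (34.66−35)/2.2981 = -0.1479
p-value (one-sided, H₁ less) = 0.44119
At α=0.05: p ≥ α → fail to reject H₀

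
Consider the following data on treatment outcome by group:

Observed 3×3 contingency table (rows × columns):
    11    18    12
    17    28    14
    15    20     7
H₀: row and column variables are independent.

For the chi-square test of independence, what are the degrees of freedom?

df = (r−1)(c−1) = (3−1)·(3−1) = 4

degrees of freedom = 4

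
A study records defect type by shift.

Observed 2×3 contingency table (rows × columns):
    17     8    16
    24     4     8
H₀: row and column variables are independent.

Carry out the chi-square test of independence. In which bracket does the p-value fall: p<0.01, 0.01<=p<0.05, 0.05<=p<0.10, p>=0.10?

p-value bracket: 0.05<=p<0.10

Row totals [41, 36], col totals [41, 12, 24], n=77
χ² = (17−21.83)²/21.83 + (8−6.39)²/6.39 + (16−12.78)²/12.78 + (24−19.17)²/19.17 + (4−5.61)²/5.61 + (8−11.22)²/11.22 = 4.8911
df = 2
p-value (upper-tail) = 0.08668
→ bracket: 0.05<=p<0.10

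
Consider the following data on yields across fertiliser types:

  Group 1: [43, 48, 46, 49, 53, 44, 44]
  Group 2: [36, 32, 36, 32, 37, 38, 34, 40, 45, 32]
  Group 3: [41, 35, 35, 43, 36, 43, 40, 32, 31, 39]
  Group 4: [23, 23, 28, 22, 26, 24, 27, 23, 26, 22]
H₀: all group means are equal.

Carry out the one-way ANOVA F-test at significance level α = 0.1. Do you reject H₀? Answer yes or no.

reject H₀: yes

Group means [46.71, 36.20, 37.50, 24.40], grand mean 35.351
SSB = Σnᵢ(x̄ᵢ−x̄)² = 2156.504; SSW = ΣΣ(x−x̄ᵢ)² = 439.929
MSB = 2156.504/3 = 718.8346; MSW = 439.929/33 = 13.3312
F = MSB/MSW = 53.9213
df = (3, 33)
p-value (upper-tail) = 0.00000
At α=0.1: p < α → reject H₀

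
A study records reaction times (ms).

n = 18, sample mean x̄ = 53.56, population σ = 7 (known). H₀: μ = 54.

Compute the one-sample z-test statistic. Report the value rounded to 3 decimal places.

SE = σ/√n = 7/√18 = 1.6499
z = (x̄−μ₀)/SE = (53.56−54)/1.6499 = -0.2667

test statistic = -0.267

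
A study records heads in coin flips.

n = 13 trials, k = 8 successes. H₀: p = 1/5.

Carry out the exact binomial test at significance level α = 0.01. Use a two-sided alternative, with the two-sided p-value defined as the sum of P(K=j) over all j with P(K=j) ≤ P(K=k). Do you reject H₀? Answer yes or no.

Exact binomial: n=13, k=8, p₀=1/5=0.2000
P(X=j) = C(n,j)·p₀^j·(1−p₀)^(n−j); p = Σ P(X=j) over j with P(X=j) ≤ P(X=8)
p-value (two-sided) = 0.00125
At α=0.01: p < α → reject H₀

reject H₀: yes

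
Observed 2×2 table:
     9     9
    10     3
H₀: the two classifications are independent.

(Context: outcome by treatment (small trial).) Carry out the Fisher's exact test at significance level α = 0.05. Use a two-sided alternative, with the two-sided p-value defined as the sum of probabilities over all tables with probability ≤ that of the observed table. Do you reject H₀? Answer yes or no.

reject H₀: no

Margins: r₁=18, r₂=13, c₁=19, c₂=12, n=31
p_obs = C(18,9)·C(13,10)/C(31,19); sum pmf over tables with pmf ≤ p_obs
p-value (two-sided) = 0.15815
At α=0.05: p ≥ α → fail to reject H₀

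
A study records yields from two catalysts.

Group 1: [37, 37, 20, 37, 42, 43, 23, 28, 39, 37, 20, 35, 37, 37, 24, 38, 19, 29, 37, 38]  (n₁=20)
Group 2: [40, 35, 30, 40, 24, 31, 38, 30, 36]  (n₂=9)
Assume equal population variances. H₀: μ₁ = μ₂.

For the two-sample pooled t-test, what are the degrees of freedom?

degrees of freedom = 27

df = n₁ + n₂ − 2 = 20 + 9 − 2 = 27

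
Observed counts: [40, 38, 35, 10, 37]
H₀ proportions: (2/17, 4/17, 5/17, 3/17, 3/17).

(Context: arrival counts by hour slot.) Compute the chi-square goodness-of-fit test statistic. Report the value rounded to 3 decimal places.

test statistic = 41.415

n = 160; E_i = n·p_i = [18.82, 37.65, 47.06, 28.24, 28.24]
χ² = (40−18.82)²/18.82 + (38−37.65)²/37.65 + (35−47.06)²/47.06 + (10−28.24)²/28.24 + (37−28.24)²/28.24 = 41.4146
df = 4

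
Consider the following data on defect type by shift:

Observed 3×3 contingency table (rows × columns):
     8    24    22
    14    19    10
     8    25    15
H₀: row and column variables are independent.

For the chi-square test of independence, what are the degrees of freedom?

degrees of freedom = 4

df = (r−1)(c−1) = (3−1)·(3−1) = 4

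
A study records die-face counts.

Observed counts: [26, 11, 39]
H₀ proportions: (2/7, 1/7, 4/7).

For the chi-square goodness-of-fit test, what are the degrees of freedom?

df = k − 1 = 3 − 1 = 2

degrees of freedom = 2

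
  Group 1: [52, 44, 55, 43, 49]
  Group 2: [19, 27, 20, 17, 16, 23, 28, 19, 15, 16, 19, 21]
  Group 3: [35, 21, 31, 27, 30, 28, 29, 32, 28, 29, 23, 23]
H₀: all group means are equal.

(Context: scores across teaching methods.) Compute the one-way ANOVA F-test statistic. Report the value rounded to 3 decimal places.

Group means [48.60, 20.00, 28.00], grand mean 28.241
SSB = Σnᵢ(x̄ᵢ−x̄)² = 2888.110; SSW = ΣΣ(x−x̄ᵢ)² = 477.200
MSB = 2888.110/2 = 1444.0552; MSW = 477.200/26 = 18.3538
F = MSB/MSW = 78.6786
df = (2, 26)

test statistic = 78.679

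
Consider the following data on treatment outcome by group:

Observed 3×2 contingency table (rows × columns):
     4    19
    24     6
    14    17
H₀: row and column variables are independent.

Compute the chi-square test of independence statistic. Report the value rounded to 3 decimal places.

test statistic = 20.873

Row totals [23, 30, 31], col totals [42, 42], n=84
χ² = (4−11.50)²/11.50 + (19−11.50)²/11.50 + (24−15.00)²/15.00 + (6−15.00)²/15.00 + (14−15.50)²/15.50 + (17−15.50)²/15.50 = 20.8729
df = 2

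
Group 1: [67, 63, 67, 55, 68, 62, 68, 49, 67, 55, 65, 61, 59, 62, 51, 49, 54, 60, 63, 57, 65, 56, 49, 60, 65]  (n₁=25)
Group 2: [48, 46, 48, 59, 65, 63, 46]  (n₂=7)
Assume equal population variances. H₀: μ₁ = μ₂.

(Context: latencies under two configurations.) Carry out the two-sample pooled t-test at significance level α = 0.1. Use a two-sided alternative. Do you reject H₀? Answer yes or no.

x̄₁=59.880, s₁=6.234, n₁=25
x̄₂=53.571, s₂=8.423, n₂=7
s_p² = [24·6.234² + 6·8.423²]/30 = 45.2785
SE = √(s_p²·(1/25+1/7)) = 2.8774
t = (59.880−53.571)/2.8774 = 2.1924
df = 30
p-value (two-sided) = 0.03624
At α=0.1: p < α → reject H₀

reject H₀: yes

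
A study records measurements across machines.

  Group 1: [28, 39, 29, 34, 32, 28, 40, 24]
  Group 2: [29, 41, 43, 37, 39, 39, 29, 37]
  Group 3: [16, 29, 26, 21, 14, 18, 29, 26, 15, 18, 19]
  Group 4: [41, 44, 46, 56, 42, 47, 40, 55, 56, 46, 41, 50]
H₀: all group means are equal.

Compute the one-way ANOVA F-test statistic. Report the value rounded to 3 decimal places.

Group means [31.75, 36.75, 21.00, 47.00], grand mean 34.436
SSB = Σnᵢ(x̄ᵢ−x̄)² = 3980.590; SSW = ΣΣ(x−x̄ᵢ)² = 1111.000
MSB = 3980.590/3 = 1326.8632; MSW = 1111.000/35 = 31.7429
F = MSB/MSW = 41.8004
df = (3, 35)

test statistic = 41.800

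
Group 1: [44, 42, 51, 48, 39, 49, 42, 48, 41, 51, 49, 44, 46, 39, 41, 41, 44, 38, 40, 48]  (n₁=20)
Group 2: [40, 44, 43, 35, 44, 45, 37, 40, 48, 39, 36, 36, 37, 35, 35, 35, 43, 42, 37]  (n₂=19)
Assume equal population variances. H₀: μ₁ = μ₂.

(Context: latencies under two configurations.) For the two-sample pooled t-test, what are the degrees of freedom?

df = n₁ + n₂ − 2 = 20 + 19 − 2 = 37

degrees of freedom = 37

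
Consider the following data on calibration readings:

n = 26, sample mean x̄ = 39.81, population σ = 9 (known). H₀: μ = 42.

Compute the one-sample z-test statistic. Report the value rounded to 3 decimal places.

test statistic = -1.241

SE = σ/√n = 9/√26 = 1.7650
z = (x̄−μ₀)/SE = (39.81−42)/1.7650 = -1.2408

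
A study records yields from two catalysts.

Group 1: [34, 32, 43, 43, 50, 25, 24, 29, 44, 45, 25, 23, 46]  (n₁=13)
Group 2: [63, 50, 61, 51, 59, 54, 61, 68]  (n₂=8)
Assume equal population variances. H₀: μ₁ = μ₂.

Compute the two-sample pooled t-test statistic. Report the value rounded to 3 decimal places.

test statistic = -5.832

x̄₁=35.615, s₁=9.836, n₁=13
x̄₂=58.375, s₂=6.232, n₂=8
s_p² = [12·9.836² + 7·6.232²]/19 = 75.4185
SE = √(s_p²·(1/13+1/8)) = 3.9024
t = (35.615−58.375)/3.9024 = -5.8322
df = 19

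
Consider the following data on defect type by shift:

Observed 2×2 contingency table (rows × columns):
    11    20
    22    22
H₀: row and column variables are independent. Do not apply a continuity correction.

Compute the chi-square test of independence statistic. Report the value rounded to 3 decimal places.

test statistic = 1.555

Row totals [31, 44], col totals [33, 42], n=75
χ² = (11−13.64)²/13.64 + (20−17.36)²/17.36 + (22−19.36)²/19.36 + (22−24.64)²/24.64 = 1.5553
df = 1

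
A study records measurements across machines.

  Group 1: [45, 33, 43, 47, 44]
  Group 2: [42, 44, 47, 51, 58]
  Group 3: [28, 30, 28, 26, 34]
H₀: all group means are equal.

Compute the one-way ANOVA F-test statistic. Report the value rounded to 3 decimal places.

Group means [42.40, 48.40, 29.20], grand mean 40.000
SSB = Σnᵢ(x̄ᵢ−x̄)² = 964.800; SSW = ΣΣ(x−x̄ᵢ)² = 317.200
MSB = 964.800/2 = 482.4000; MSW = 317.200/12 = 26.4333
F = MSB/MSW = 18.2497
df = (2, 12)

test statistic = 18.250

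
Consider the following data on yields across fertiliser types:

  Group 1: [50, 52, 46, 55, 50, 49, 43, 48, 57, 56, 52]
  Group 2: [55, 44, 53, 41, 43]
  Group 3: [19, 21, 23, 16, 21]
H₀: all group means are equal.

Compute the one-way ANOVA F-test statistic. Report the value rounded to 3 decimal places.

Group means [50.73, 47.20, 20.00], grand mean 42.571
SSB = Σnᵢ(x̄ᵢ−x̄)² = 3386.161; SSW = ΣΣ(x−x̄ᵢ)² = 370.982
MSB = 3386.161/2 = 1693.0805; MSW = 370.982/18 = 20.6101
F = MSB/MSW = 82.1481
df = (2, 18)

test statistic = 82.148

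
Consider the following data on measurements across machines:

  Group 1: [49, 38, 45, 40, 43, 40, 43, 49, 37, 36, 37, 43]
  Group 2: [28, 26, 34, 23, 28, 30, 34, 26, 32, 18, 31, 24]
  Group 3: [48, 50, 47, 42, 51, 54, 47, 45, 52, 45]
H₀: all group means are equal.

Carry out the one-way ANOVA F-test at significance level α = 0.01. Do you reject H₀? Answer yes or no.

reject H₀: yes

Group means [41.67, 27.83, 48.10], grand mean 38.676
SSB = Σnᵢ(x̄ᵢ−x̄)² = 2406.208; SSW = ΣΣ(x−x̄ᵢ)² = 589.233
MSB = 2406.208/2 = 1203.1039; MSW = 589.233/31 = 19.0075
F = MSB/MSW = 63.2962
df = (2, 31)
p-value (upper-tail) = 0.00000
At α=0.01: p < α → reject H₀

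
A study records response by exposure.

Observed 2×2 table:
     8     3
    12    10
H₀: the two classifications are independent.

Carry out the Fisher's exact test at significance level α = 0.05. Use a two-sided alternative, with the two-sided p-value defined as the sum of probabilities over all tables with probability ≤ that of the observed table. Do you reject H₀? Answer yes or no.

reject H₀: no

Margins: r₁=11, r₂=22, c₁=20, c₂=13, n=33
p_obs = C(11,8)·C(22,12)/C(33,20); sum pmf over tables with pmf ≤ p_obs
p-value (two-sided) = 0.45586
At α=0.05: p ≥ α → fail to reject H₀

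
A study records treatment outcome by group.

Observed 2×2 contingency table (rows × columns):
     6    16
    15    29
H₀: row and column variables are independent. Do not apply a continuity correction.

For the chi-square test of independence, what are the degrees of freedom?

df = (r−1)(c−1) = (2−1)·(2−1) = 1

degrees of freedom = 1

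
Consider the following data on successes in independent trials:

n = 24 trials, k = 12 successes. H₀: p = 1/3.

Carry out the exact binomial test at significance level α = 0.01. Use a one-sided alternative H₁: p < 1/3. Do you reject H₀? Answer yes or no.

Exact binomial: n=24, k=12, p₀=1/3=0.3333
P(X≤12) from Σ C(n,i)·p₀^i·(1−p₀)^(n−i)
p-value (one-sided, H₁ less) = 0.97156
At α=0.01: p ≥ α → fail to reject H₀

reject H₀: no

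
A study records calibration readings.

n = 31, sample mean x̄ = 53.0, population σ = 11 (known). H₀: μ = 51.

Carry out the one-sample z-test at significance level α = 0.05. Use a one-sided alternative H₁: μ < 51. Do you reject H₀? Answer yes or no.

reject H₀: no

SE = σ/√n = 11/√31 = 1.9757
z = (x̄−μ₀)/SE = (53.0−51)/1.9757 = 1.0123
p-value (one-sided, H₁ less) = 0.84431
At α=0.05: p ≥ α → fail to reject H₀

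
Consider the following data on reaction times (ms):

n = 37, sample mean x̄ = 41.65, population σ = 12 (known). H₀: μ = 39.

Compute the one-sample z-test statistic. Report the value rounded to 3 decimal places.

SE = σ/√n = 12/√37 = 1.9728
z = (x̄−μ₀)/SE = (41.65−39)/1.9728 = 1.3433

test statistic = 1.343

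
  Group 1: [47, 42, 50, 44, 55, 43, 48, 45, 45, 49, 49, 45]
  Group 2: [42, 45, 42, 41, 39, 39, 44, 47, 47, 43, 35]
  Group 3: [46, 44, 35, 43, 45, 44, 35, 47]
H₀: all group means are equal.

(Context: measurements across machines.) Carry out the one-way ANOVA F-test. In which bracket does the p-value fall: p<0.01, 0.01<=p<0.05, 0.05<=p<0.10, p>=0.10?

Group means [46.83, 42.18, 42.38], grand mean 44.032
SSB = Σnᵢ(x̄ᵢ−x̄)² = 153.790; SSW = ΣΣ(x−x̄ᵢ)² = 431.178
MSB = 153.790/2 = 76.8949; MSW = 431.178/28 = 15.3992
F = MSB/MSW = 4.9934
df = (2, 28)
p-value (upper-tail) = 0.01397
→ bracket: 0.01<=p<0.05

p-value bracket: 0.01<=p<0.05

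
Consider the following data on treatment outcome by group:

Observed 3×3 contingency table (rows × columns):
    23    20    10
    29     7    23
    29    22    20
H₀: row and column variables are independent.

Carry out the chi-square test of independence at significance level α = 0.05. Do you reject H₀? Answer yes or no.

reject H₀: yes

Row totals [53, 59, 71], col totals [81, 49, 53], n=183
χ² = (23−23.46)²/23.46 + (20−14.19)²/14.19 + (10−15.35)²/15.35 + (29−26.11)²/26.11 + (7−15.80)²/15.80 + (23−17.09)²/17.09 + (29−31.43)²/31.43 + (22−19.01)²/19.01 + (20−20.56)²/20.56 = 12.1879
df = 4
p-value (upper-tail) = 0.01601
At α=0.05: p < α → reject H₀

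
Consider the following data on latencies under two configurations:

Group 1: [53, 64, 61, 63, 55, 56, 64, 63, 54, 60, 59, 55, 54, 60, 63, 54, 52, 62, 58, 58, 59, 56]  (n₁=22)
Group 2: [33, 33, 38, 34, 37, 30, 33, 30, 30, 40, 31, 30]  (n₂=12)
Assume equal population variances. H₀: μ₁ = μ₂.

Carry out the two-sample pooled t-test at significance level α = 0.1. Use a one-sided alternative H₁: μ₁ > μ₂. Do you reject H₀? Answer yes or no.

reject H₀: yes

x̄₁=58.318, s₁=3.872, n₁=22
x̄₂=33.250, s₂=3.441, n₂=12
s_p² = [21·3.872² + 11·3.441²]/32 = 13.9070
SE = √(s_p²·(1/22+1/12)) = 1.3383
t = (58.318−33.250)/1.3383 = 18.7314
df = 32
p-value (one-sided, H₁ greater) = 0.00000
At α=0.1: p < α → reject H₀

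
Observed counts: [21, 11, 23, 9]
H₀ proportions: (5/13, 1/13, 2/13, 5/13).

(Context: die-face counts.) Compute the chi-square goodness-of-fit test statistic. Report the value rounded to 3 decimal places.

n = 64; E_i = n·p_i = [24.62, 4.92, 9.85, 24.62]
χ² = (21−24.62)²/24.62 + (11−4.92)²/4.92 + (23−9.85)²/9.85 + (9−24.62)²/24.62 = 35.5109
df = 3

test statistic = 35.511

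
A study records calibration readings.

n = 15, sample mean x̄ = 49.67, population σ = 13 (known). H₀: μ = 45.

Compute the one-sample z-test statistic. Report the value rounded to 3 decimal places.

SE = σ/√n = 13/√15 = 3.3566
z = (x̄−μ₀)/SE = (49.67−45)/3.3566 = 1.3913

test statistic = 1.391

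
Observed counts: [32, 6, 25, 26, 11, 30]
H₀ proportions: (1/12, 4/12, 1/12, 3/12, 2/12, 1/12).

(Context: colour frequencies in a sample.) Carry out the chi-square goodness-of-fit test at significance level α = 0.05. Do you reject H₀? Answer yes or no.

n = 130; E_i = n·p_i = [10.83, 43.33, 10.83, 32.50, 21.67, 10.83]
χ² = (32−10.83)²/10.83 + (6−43.33)²/43.33 + (25−10.83)²/10.83 + (26−32.50)²/32.50 + (11−21.67)²/21.67 + (30−10.83)²/10.83 = 132.5077
df = 5
p-value (upper-tail) = 0.00000
At α=0.05: p < α → reject H₀

reject H₀: yes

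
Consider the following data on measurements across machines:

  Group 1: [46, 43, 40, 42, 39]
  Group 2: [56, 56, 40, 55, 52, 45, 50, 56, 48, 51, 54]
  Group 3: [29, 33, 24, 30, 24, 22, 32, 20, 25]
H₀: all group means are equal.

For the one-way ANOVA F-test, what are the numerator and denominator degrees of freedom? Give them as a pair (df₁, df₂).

degrees of freedom = [2, 22]

k = 3 groups, N = 25 total
df = (k−1, N−k) = (3−1, 25−3) = (2, 22)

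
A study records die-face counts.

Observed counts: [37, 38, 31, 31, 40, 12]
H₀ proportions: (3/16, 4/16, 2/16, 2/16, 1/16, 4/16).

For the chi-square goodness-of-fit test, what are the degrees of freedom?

degrees of freedom = 5

df = k − 1 = 6 − 1 = 5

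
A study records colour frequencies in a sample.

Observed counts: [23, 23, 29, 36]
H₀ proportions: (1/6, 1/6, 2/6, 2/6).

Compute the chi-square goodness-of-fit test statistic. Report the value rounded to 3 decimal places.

n = 111; E_i = n·p_i = [18.50, 18.50, 37.00, 37.00]
χ² = (23−18.50)²/18.50 + (23−18.50)²/18.50 + (29−37.00)²/37.00 + (36−37.00)²/37.00 = 3.9459
df = 3

test statistic = 3.946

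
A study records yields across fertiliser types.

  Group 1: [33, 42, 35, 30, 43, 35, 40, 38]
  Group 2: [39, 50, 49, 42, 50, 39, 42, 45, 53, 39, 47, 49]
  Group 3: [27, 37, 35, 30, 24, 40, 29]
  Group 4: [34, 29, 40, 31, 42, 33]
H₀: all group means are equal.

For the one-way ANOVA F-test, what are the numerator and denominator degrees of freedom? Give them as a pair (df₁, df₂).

degrees of freedom = [3, 29]

k = 4 groups, N = 33 total
df = (k−1, N−k) = (4−1, 33−4) = (3, 29)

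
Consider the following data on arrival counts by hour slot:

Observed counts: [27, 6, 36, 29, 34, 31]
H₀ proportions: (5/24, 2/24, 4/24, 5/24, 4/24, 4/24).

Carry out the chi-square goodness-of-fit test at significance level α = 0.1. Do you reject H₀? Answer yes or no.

n = 163; E_i = n·p_i = [33.96, 13.58, 27.17, 33.96, 27.17, 27.17]
χ² = (27−33.96)²/33.96 + (6−13.58)²/13.58 + (36−27.17)²/27.17 + (29−33.96)²/33.96 + (34−27.17)²/27.17 + (31−27.17)²/27.17 = 11.5153
df = 5
p-value (upper-tail) = 0.04207
At α=0.1: p < α → reject H₀

reject H₀: yes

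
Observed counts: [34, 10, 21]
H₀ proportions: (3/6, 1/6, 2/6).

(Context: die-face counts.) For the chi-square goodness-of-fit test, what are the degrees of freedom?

df = k − 1 = 3 − 1 = 2

degrees of freedom = 2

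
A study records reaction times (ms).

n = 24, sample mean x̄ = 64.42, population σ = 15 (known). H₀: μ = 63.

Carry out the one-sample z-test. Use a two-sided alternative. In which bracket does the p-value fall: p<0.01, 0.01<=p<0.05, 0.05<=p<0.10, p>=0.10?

SE = σ/√n = 15/√24 = 3.0619
z = (x̄−μ₀)/SE = (64.42−63)/3.0619 = 0.4638
p-value (two-sided) = 0.64281
→ bracket: p>=0.10

p-value bracket: p>=0.10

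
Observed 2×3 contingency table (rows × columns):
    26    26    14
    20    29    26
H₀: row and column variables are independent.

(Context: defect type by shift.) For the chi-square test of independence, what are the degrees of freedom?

degrees of freedom = 2

df = (r−1)(c−1) = (2−1)·(3−1) = 2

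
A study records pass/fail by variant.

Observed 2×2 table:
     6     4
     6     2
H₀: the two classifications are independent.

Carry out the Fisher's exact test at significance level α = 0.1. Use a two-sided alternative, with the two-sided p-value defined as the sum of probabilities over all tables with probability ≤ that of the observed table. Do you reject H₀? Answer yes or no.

Margins: r₁=10, r₂=8, c₁=12, c₂=6, n=18
p_obs = C(10,6)·C(8,6)/C(18,12); sum pmf over tables with pmf ≤ p_obs
p-value (two-sided) = 0.63801
At α=0.1: p ≥ α → fail to reject H₀

reject H₀: no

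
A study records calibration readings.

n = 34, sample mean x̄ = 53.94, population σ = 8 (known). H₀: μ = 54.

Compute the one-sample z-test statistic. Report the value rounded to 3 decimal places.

test statistic = -0.044

SE = σ/√n = 8/√34 = 1.3720
z = (x̄−μ₀)/SE = (53.94−54)/1.3720 = -0.0437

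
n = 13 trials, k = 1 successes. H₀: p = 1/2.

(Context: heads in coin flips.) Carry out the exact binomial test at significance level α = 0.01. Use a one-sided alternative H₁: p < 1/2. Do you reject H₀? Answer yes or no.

reject H₀: yes

Exact binomial: n=13, k=1, p₀=1/2=0.5000
P(X≤1) from Σ C(n,i)·p₀^i·(1−p₀)^(n−i)
p-value (one-sided, H₁ less) = 0.00171
At α=0.01: p < α → reject H₀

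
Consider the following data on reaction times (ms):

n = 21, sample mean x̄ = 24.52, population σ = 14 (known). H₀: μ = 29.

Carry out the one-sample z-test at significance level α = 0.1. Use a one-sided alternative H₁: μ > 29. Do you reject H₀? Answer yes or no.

SE = σ/√n = 14/√21 = 3.0551
z = (x̄−μ₀)/SE = (24.52−29)/3.0551 = -1.4664
p-value (one-sided, H₁ greater) = 0.92873
At α=0.1: p ≥ α → fail to reject H₀

reject H₀: no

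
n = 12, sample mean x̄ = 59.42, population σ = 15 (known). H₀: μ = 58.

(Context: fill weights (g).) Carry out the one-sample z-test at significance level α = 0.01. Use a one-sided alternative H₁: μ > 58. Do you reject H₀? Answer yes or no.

reject H₀: no

SE = σ/√n = 15/√12 = 4.3301
z = (x̄−μ₀)/SE = (59.42−58)/4.3301 = 0.3279
p-value (one-sided, H₁ greater) = 0.37148
At α=0.01: p ≥ α → fail to reject H₀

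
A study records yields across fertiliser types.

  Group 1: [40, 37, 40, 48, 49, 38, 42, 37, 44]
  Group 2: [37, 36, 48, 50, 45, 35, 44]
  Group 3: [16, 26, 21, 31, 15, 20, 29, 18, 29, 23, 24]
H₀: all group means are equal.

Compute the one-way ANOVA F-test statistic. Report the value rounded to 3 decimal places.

test statistic = 41.286

Group means [41.67, 42.14, 22.91], grand mean 34.148
SSB = Σnᵢ(x̄ᵢ−x̄)² = 2345.641; SSW = ΣΣ(x−x̄ᵢ)² = 681.766
MSB = 2345.641/2 = 1172.8206; MSW = 681.766/24 = 28.4069
F = MSB/MSW = 41.2864
df = (2, 24)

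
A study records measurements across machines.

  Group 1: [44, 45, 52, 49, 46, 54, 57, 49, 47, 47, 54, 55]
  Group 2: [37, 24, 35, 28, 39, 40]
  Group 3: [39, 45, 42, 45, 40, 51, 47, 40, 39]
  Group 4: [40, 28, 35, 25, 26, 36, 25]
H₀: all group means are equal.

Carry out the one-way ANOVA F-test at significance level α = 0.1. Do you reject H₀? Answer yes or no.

reject H₀: yes

Group means [49.92, 33.83, 43.11, 30.71], grand mean 41.324
SSB = Σnᵢ(x̄ᵢ−x̄)² = 2039.374; SSW = ΣΣ(x−x̄ᵢ)² = 780.067
MSB = 2039.374/3 = 679.7912; MSW = 780.067/30 = 26.0022
F = MSB/MSW = 26.1436
df = (3, 30)
p-value (upper-tail) = 0.00000
At α=0.1: p < α → reject H₀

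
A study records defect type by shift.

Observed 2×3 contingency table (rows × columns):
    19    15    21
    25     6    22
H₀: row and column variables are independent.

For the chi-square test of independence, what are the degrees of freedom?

degrees of freedom = 2

df = (r−1)(c−1) = (2−1)·(3−1) = 2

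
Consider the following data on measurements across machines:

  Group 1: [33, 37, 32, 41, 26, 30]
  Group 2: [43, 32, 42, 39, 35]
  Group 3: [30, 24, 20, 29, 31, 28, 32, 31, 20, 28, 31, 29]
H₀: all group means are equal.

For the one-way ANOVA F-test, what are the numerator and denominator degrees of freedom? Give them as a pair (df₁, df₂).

k = 3 groups, N = 23 total
df = (k−1, N−k) = (3−1, 23−3) = (2, 20)

degrees of freedom = [2, 20]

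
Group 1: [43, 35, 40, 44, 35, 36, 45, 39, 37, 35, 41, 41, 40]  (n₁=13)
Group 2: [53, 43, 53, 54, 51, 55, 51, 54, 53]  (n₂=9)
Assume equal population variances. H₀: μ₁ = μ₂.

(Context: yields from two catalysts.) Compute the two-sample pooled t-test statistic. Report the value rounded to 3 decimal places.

test statistic = -8.212

x̄₁=39.308, s₁=3.497, n₁=13
x̄₂=51.889, s₂=3.586, n₂=9
s_p² = [12·3.497² + 8·3.586²]/20 = 12.4829
SE = √(s_p²·(1/13+1/9)) = 1.5321
t = (39.308−51.889)/1.5321 = -8.2119
df = 20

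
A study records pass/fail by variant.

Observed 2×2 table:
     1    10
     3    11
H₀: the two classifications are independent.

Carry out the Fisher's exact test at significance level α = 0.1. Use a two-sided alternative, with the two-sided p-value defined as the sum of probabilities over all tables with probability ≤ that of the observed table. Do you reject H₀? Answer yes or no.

Margins: r₁=11, r₂=14, c₁=4, c₂=21, n=25
p_obs = C(11,1)·C(14,3)/C(25,4); sum pmf over tables with pmf ≤ p_obs
p-value (two-sided) = 0.60435
At α=0.1: p ≥ α → fail to reject H₀

reject H₀: no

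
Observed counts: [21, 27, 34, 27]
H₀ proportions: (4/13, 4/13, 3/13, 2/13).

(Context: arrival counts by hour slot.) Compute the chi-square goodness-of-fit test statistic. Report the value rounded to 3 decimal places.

test statistic = 15.315

n = 109; E_i = n·p_i = [33.54, 33.54, 25.15, 16.77]
χ² = (21−33.54)²/33.54 + (27−33.54)²/33.54 + (34−25.15)²/25.15 + (27−16.77)²/16.77 = 15.3150
df = 3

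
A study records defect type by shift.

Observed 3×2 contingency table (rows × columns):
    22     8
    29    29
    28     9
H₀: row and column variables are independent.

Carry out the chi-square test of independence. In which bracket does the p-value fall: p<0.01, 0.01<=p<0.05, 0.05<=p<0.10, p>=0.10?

p-value bracket: 0.01<=p<0.05

Row totals [30, 58, 37], col totals [79, 46], n=125
χ² = (22−18.96)²/18.96 + (8−11.04)²/11.04 + (29−36.66)²/36.66 + (29−21.34)²/21.34 + (28−23.38)²/23.38 + (9−13.62)²/13.62 = 8.1458
df = 2
p-value (upper-tail) = 0.01703
→ bracket: 0.01<=p<0.05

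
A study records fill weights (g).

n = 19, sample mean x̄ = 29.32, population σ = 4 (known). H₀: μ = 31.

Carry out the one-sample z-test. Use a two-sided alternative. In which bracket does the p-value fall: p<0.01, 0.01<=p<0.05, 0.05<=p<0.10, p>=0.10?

SE = σ/√n = 4/√19 = 0.9177
z = (x̄−μ₀)/SE = (29.32−31)/0.9177 = -1.8307
p-value (two-sided) = 0.06714
→ bracket: 0.05<=p<0.10

p-value bracket: 0.05<=p<0.10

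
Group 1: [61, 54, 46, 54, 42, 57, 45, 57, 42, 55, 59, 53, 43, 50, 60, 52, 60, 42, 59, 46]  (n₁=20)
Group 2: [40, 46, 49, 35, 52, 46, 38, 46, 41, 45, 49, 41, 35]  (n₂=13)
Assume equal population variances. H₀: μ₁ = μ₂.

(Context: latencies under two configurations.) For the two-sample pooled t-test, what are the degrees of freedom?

degrees of freedom = 31

df = n₁ + n₂ − 2 = 20 + 13 − 2 = 31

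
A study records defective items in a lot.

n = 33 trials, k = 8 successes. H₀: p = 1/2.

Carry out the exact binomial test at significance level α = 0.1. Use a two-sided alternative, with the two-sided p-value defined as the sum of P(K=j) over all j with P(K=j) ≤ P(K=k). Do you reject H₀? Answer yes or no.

Exact binomial: n=33, k=8, p₀=1/2=0.5000
P(X=j) = C(n,j)·p₀^j·(1−p₀)^(n−j); p = Σ P(X=j) over j with P(X=j) ≤ P(X=8)
p-value (two-sided) = 0.00455
At α=0.1: p < α → reject H₀

reject H₀: yes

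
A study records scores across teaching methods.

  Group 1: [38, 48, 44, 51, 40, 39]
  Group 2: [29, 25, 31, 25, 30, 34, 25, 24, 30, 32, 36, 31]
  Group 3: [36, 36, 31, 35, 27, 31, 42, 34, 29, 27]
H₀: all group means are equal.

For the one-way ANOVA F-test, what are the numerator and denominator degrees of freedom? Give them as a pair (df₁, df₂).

k = 3 groups, N = 28 total
df = (k−1, N−k) = (3−1, 28−3) = (2, 25)

degrees of freedom = [2, 25]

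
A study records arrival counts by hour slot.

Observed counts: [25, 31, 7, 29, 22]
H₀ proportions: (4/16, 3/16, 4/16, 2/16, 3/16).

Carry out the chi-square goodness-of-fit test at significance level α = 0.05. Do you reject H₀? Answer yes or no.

reject H₀: yes

n = 114; E_i = n·p_i = [28.50, 21.38, 28.50, 14.25, 21.38]
χ² = (25−28.50)²/28.50 + (31−21.38)²/21.38 + (7−28.50)²/28.50 + (29−14.25)²/14.25 + (22−21.38)²/21.38 = 36.2690
df = 4
p-value (upper-tail) = 0.00000
At α=0.05: p < α → reject H₀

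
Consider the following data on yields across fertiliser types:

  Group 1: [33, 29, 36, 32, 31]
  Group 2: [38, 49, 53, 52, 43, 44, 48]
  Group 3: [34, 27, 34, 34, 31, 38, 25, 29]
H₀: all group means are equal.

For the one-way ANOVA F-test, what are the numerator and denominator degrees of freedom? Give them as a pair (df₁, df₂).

degrees of freedom = [2, 17]

k = 3 groups, N = 20 total
df = (k−1, N−k) = (3−1, 20−3) = (2, 17)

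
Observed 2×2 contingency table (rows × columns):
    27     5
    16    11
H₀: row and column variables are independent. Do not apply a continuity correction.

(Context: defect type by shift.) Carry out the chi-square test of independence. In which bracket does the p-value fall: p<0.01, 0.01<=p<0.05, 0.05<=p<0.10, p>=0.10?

Row totals [32, 27], col totals [43, 16], n=59
χ² = (27−23.32)²/23.32 + (5−8.68)²/8.68 + (16−19.68)²/19.68 + (11−7.32)²/7.32 = 4.6738
df = 1
p-value (upper-tail) = 0.03063
→ bracket: 0.01<=p<0.05

p-value bracket: 0.01<=p<0.05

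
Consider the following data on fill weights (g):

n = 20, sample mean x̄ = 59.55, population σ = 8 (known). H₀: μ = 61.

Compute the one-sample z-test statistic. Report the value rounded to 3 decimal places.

SE = σ/√n = 8/√20 = 1.7889
z = (x̄−μ₀)/SE = (59.55−61)/1.7889 = -0.8106

test statistic = -0.811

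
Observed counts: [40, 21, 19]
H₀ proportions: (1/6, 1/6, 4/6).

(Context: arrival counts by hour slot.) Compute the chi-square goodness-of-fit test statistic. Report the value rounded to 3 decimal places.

n = 80; E_i = n·p_i = [13.33, 13.33, 53.33]
χ² = (40−13.33)²/13.33 + (21−13.33)²/13.33 + (19−53.33)²/53.33 = 79.8438
df = 2

test statistic = 79.844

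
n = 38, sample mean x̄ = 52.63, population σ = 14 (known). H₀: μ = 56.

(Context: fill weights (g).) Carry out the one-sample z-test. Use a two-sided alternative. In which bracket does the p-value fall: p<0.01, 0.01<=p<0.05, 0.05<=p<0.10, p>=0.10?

SE = σ/√n = 14/√38 = 2.2711
z = (x̄−μ₀)/SE = (52.63−56)/2.2711 = -1.4839
p-value (two-sided) = 0.13785
→ bracket: p>=0.10

p-value bracket: p>=0.10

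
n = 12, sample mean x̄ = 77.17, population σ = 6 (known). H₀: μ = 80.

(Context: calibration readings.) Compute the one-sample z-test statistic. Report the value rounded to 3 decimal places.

SE = σ/√n = 6/√12 = 1.7321
z = (x̄−μ₀)/SE = (77.17−80)/1.7321 = -1.6339

test statistic = -1.634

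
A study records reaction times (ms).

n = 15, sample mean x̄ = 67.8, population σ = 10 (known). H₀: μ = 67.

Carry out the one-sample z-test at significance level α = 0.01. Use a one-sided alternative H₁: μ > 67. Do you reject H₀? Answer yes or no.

reject H₀: no

SE = σ/√n = 10/√15 = 2.5820
z = (x̄−μ₀)/SE = (67.8−67)/2.5820 = 0.3098
p-value (one-sided, H₁ greater) = 0.37834
At α=0.01: p ≥ α → fail to reject H₀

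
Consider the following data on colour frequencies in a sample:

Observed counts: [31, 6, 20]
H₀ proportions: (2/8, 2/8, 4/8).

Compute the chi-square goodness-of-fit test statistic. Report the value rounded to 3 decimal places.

n = 57; E_i = n·p_i = [14.25, 14.25, 28.50]
χ² = (31−14.25)²/14.25 + (6−14.25)²/14.25 + (20−28.50)²/28.50 = 27.0000
df = 2

test statistic = 27.000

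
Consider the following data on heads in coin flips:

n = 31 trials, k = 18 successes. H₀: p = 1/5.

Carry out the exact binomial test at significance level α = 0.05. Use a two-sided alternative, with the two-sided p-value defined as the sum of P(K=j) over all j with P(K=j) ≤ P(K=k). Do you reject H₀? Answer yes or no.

reject H₀: yes

Exact binomial: n=31, k=18, p₀=1/5=0.2000
P(X=j) = C(n,j)·p₀^j·(1−p₀)^(n−j); p = Σ P(X=j) over j with P(X=j) ≤ P(X=18)
p-value (two-sided) = 0.00000
At α=0.05: p < α → reject H₀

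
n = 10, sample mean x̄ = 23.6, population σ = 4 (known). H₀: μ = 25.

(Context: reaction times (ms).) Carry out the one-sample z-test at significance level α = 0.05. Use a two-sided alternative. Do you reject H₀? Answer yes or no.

SE = σ/√n = 4/√10 = 1.2649
z = (x̄−μ₀)/SE = (23.6−25)/1.2649 = -1.1068
p-value (two-sided) = 0.26838
At α=0.05: p ≥ α → fail to reject H₀

reject H₀: no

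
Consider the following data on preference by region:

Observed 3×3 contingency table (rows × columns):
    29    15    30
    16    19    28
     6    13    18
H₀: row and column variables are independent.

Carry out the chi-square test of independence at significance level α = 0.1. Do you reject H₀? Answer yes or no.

Row totals [74, 63, 37], col totals [51, 47, 76], n=174
χ² = (29−21.69)²/21.69 + (15−19.99)²/19.99 + (30−32.32)²/32.32 + (16−18.47)²/18.47 + (19−17.02)²/17.02 + (28−27.52)²/27.52 + (6−10.84)²/10.84 + (13−9.99)²/9.99 + (18−16.16)²/16.16 = 7.7220
df = 4
p-value (upper-tail) = 0.10231
At α=0.1: p ≥ α → fail to reject H₀

reject H₀: no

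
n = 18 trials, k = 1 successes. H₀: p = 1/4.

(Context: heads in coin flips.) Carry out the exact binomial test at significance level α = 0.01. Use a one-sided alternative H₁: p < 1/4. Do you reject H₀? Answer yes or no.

reject H₀: no

Exact binomial: n=18, k=1, p₀=1/4=0.2500
P(X≤1) from Σ C(n,i)·p₀^i·(1−p₀)^(n−i)
p-value (one-sided, H₁ less) = 0.03946
At α=0.01: p ≥ α → fail to reject H₀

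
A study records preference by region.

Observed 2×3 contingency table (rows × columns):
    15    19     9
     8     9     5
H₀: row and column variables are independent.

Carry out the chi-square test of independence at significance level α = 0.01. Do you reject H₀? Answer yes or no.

Row totals [43, 22], col totals [23, 28, 14], n=65
χ² = (15−15.22)²/15.22 + (19−18.52)²/18.52 + (9−9.26)²/9.26 + (8−7.78)²/7.78 + (9−9.48)²/9.48 + (5−4.74)²/4.74 = 0.0671
df = 2
p-value (upper-tail) = 0.96700
At α=0.01: p ≥ α → fail to reject H₀

reject H₀: no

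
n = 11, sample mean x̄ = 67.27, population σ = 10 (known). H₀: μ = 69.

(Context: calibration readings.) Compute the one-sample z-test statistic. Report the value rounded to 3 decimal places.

SE = σ/√n = 10/√11 = 3.0151
z = (x̄−μ₀)/SE = (67.27−69)/3.0151 = -0.5738

test statistic = -0.574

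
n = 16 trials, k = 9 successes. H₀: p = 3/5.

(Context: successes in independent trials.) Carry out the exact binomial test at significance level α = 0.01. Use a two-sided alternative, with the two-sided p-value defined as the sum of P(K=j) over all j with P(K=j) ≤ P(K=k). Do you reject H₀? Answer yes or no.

Exact binomial: n=16, k=9, p₀=3/5=0.6000
P(X=j) = C(n,j)·p₀^j·(1−p₀)^(n−j); p = Σ P(X=j) over j with P(X=j) ≤ P(X=9)
p-value (two-sided) = 0.80167
At α=0.01: p ≥ α → fail to reject H₀

reject H₀: no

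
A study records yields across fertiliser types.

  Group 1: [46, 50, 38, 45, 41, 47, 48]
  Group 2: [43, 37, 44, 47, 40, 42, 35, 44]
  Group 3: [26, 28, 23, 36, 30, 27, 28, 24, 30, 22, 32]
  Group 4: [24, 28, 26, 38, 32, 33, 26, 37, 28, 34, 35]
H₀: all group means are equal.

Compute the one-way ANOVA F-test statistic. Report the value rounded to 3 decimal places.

Group means [45.00, 41.50, 27.82, 31.00], grand mean 34.973
SSB = Σnᵢ(x̄ᵢ−x̄)² = 1781.337; SSW = ΣΣ(x−x̄ᵢ)² = 615.636
MSB = 1781.337/3 = 593.7789; MSW = 615.636/33 = 18.6556
F = MSB/MSW = 31.8284
df = (3, 33)

test statistic = 31.828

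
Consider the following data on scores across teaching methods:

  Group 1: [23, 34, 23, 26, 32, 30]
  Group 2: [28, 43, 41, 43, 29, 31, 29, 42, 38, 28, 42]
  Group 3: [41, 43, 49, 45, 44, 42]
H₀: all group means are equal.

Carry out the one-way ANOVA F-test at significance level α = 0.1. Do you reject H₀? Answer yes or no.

Group means [28.00, 35.82, 44.00], grand mean 35.913
SSB = Σnᵢ(x̄ᵢ−x̄)² = 768.190; SSW = ΣΣ(x−x̄ᵢ)² = 599.636
MSB = 768.190/2 = 384.0949; MSW = 599.636/20 = 29.9818
F = MSB/MSW = 12.8109
df = (2, 20)
p-value (upper-tail) = 0.00026
At α=0.1: p < α → reject H₀

reject H₀: yes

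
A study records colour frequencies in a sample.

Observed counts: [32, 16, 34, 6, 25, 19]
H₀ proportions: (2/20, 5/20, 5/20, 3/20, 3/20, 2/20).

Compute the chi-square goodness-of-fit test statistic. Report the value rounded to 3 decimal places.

n = 132; E_i = n·p_i = [13.20, 33.00, 33.00, 19.80, 19.80, 13.20]
χ² = (32−13.20)²/13.20 + (16−33.00)²/33.00 + (34−33.00)²/33.00 + (6−19.80)²/19.80 + (25−19.80)²/19.80 + (19−13.20)²/13.20 = 49.0960
df = 5

test statistic = 49.096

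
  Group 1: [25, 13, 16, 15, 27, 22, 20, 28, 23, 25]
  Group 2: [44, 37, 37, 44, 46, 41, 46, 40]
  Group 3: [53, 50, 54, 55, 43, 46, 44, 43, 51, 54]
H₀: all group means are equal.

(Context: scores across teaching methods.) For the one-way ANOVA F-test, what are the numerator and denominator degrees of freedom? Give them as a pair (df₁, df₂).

degrees of freedom = [2, 25]

k = 3 groups, N = 28 total
df = (k−1, N−k) = (3−1, 28−3) = (2, 25)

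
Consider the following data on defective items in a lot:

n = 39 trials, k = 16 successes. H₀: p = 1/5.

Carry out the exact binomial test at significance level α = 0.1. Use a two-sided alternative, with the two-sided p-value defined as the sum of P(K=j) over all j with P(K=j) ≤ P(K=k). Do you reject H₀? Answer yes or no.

Exact binomial: n=39, k=16, p₀=1/5=0.2000
P(X=j) = C(n,j)·p₀^j·(1−p₀)^(n−j); p = Σ P(X=j) over j with P(X=j) ≤ P(X=16)
p-value (two-sided) = 0.00232
At α=0.1: p < α → reject H₀

reject H₀: yes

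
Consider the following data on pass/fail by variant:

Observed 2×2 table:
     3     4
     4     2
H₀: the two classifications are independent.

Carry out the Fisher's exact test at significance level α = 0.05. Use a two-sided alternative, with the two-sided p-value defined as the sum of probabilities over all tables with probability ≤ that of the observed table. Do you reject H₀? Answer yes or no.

Margins: r₁=7, r₂=6, c₁=7, c₂=6, n=13
p_obs = C(7,3)·C(6,4)/C(13,7); sum pmf over tables with pmf ≤ p_obs
p-value (two-sided) = 0.59207
At α=0.05: p ≥ α → fail to reject H₀

reject H₀: no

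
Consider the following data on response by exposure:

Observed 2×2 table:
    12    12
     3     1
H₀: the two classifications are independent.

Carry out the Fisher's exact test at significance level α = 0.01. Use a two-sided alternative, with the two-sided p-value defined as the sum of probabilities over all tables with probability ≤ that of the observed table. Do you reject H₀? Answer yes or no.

reject H₀: no

Margins: r₁=24, r₂=4, c₁=15, c₂=13, n=28
p_obs = C(24,12)·C(4,3)/C(28,15); sum pmf over tables with pmf ≤ p_obs
p-value (two-sided) = 0.60000
At α=0.01: p ≥ α → fail to reject H₀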